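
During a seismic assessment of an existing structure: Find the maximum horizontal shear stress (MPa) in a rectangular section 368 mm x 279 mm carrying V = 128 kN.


A = b * h = 368 * 279 = 102672 mm^2
V = 128 kN = 128000.0 N
tau_max = 1.5 * V / A = 1.5 * 128000.0 / 102672
= 1.87 MPa

1.87 MPa


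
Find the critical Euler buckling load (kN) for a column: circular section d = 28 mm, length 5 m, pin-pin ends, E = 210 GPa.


I = pi * d^4 / 64 = 30171.86 mm^4
L = 5000.0 mm
P_cr = pi^2 * E * I / L^2
= 9.8696 * 210000.0 * 30171.86 / 5000.0^2
= 2501.39 N = 2.5014 kN

2.5014 kN


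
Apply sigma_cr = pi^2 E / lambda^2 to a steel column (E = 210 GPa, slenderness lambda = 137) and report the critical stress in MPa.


sigma_cr = pi^2 * E / lambda^2
= 9.8696 * 210000.0 / 137^2
= 9.8696 * 210000.0 / 18769
= 110.4277 MPa

110.4277 MPa


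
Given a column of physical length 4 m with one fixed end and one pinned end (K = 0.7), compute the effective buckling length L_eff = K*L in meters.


L_eff = K * L
= 0.7 * 4
= 2.8 m

2.8 m


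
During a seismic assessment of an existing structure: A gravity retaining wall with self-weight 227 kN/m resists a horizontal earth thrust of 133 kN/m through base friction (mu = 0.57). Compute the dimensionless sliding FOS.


Resisting force = mu * W = 0.57 * 227 = 129.39 kN/m
FOS = Resisting / Driving = 129.39 / 133
= 0.9729 (dimensionless)

0.9729 (dimensionless)


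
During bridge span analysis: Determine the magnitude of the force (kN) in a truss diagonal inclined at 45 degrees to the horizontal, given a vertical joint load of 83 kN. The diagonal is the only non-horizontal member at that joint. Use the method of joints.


At the joint, only the diagonal has a vertical component, so vertical equilibrium gives:
F * sin(45) = 83
F = 83 / sin(45)
= 83 / 0.707107
= 117.38 kN

117.38 kN


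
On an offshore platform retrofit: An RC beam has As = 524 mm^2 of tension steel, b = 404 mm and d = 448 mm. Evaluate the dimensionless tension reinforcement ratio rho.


rho = As / (b * d)
= 524 / (404 * 448)
= 524 / 180992
= 0.002895 (dimensionless)

0.002895 (dimensionless)


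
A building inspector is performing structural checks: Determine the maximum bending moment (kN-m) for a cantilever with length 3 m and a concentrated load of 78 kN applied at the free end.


For a cantilever with a point load at the free end:
M_max = P * L = 78 * 3 = 234 kN-m

234 kN-m


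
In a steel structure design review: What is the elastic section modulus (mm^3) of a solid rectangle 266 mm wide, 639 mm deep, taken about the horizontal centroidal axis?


S = b * h^2 / 6
= 266 * 639^2 / 6
= 266 * 408321 / 6
= 18102231.0 mm^3

18102231.0 mm^3


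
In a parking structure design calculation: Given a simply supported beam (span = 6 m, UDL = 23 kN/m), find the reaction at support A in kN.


Total load = w * L = 23 * 6 = 138 kN
By symmetry, each reaction R = total / 2 = 138 / 2 = 69.0 kN

69.0 kN


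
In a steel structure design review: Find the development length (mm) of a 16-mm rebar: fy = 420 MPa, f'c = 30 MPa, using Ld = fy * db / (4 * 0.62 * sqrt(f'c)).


Ld = (fy * db) / (4 * 0.62 * sqrt(f'c))
= (420 * 16) / (4 * 0.62 * sqrt(30))
= 6720 / 13.5835
= 494.72 mm

494.72 mm


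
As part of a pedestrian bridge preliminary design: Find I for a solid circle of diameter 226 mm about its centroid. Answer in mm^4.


r = d / 2 = 226 / 2 = 113.0 mm
I = pi * r^4 / 4 = pi * 113.0^4 / 4
= 128057097.88 mm^4

128057097.88 mm^4


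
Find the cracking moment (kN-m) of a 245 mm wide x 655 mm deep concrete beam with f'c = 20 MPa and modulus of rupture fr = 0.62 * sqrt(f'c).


fr = 0.62 * sqrt(20) = 0.62 * 4.4721 = 2.7727 MPa
I = 245 * 655^3 / 12 = 5737315572.92 mm^4
y_t = 327.5 mm
M_cr = fr * I / y_t = 2.7727 * 5737315572.92 / 327.5 N-mm
= 48.574 kN-m

48.574 kN-m


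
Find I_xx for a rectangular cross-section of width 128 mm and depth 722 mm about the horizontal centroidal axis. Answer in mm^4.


I = b * h^3 / 12
= 128 * 722^3 / 12
= 128 * 376367048 / 12
= 4014581845.33 mm^4

4014581845.33 mm^4


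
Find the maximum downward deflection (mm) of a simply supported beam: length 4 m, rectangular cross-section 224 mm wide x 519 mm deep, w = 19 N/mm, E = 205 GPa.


I = 224 * 519^3 / 12 = 2609569368.0 mm^4
L = 4000.0 mm, w = 19 N/mm, E = 205000.0 MPa
delta = 5 * w * L^4 / (384 * E * I)
= 5 * 19 * 4000.0^4 / (384 * 205000.0 * 2609569368.0)
= 0.1184 mm

0.1184 mm


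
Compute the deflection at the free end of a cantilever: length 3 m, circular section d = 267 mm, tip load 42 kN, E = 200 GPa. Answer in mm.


I = pi * d^4 / 64 = pi * 267^4 / 64 = 249468056.8 mm^4
L = 3000.0 mm, P = 42000.0 N, E = 200000.0 MPa
delta = P * L^3 / (3 * E * I)
= 42000.0 * 3000.0^3 / (3 * 200000.0 * 249468056.8)
= 7.5761 mm

7.5761 mm


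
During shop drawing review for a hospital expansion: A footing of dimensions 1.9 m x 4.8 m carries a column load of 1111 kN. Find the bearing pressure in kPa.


A = 1.9 * 4.8 = 9.12 m^2
q = P / A = 1111 / 9.12
= 121.8202 kPa

121.8202 kPa


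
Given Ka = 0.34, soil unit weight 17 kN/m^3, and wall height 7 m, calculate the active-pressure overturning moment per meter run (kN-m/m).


Pa = 0.5 * Ka * gamma * H^2
= 0.5 * 0.34 * 17 * 7^2
= 141.61 kN/m
Arm = H / 3 = 7 / 3 = 2.3333 m
Mo = Pa * arm = Pa * H / 3 = 141.61 * 7 / 3 = 330.4233 kN-m/m

330.4233 kN-m/m


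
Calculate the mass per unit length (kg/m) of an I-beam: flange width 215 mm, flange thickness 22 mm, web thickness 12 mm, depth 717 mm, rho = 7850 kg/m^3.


A_flanges = 2 * 215 * 22 = 9460 mm^2
A_web = (717 - 2 * 22) * 12 = 8076 mm^2
A_total = 9460 + 8076 = 17536 mm^2 = 0.017536 m^2
Weight = rho * A = 7850 * 0.017536 = 137.6576 kg/m

137.6576 kg/m


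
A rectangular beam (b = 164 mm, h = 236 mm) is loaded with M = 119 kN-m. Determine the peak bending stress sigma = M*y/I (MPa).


I = b * h^3 / 12 = 164 * 236^3 / 12 = 179638165.33 mm^4
y = h / 2 = 236 / 2 = 118.0 mm
M = 119 kN-m = 119000000.0 N-mm
sigma = M * y / I = 119000000.0 * 118.0 / 179638165.33
= 78.17 MPa

78.17 MPa


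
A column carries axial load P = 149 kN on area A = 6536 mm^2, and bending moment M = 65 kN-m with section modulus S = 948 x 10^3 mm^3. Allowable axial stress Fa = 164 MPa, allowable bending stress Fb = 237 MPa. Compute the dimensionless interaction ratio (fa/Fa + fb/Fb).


f_a = P / A = 149000.0 / 6536 = 22.7968 MPa
f_b = M / S = 65000000.0 / 948000.0 = 68.5654 MPa
Ratio = f_a / Fa + f_b / Fb
= 22.7968 / 164 + 68.5654 / 237
= 0.4283 (dimensionless)

0.4283 (dimensionless)


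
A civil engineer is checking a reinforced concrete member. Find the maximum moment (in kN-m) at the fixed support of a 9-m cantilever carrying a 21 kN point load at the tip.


For a cantilever with a point load at the free end:
M_max = P * L = 21 * 9 = 189 kN-m

189 kN-m


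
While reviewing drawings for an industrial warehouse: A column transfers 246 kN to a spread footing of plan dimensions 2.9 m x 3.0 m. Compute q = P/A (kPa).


A = 2.9 * 3.0 = 8.7 m^2
q = P / A = 246 / 8.7
= 28.2759 kPa

28.2759 kPa


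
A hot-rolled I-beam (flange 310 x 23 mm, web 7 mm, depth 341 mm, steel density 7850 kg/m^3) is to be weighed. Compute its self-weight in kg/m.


A_flanges = 2 * 310 * 23 = 14260 mm^2
A_web = (341 - 2 * 23) * 7 = 2065 mm^2
A_total = 14260 + 2065 = 16325 mm^2 = 0.016325 m^2
Weight = rho * A = 7850 * 0.016325 = 128.1513 kg/m

128.1513 kg/m


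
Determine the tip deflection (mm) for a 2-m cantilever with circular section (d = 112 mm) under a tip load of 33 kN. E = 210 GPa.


I = pi * d^4 / 64 = pi * 112^4 / 64 = 7723995.1 mm^4
L = 2000.0 mm, P = 33000.0 N, E = 210000.0 MPa
delta = P * L^3 / (3 * E * I)
= 33000.0 * 2000.0^3 / (3 * 210000.0 * 7723995.1)
= 54.2527 mm

54.2527 mm


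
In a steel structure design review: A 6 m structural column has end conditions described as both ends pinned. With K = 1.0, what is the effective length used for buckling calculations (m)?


L_eff = K * L
= 1.0 * 6
= 6.0 m

6.0 m


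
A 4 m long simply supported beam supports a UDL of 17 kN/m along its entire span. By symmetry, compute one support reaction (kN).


Total load = w * L = 17 * 4 = 68 kN
By symmetry, each reaction R = total / 2 = 68 / 2 = 34.0 kN

34.0 kN


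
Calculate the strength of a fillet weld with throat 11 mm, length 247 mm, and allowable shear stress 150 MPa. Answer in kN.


Strength = throat * length * allowable stress
= 11 * 247 * 150 N
= 407550 N
= 407.55 kN

407.55 kN


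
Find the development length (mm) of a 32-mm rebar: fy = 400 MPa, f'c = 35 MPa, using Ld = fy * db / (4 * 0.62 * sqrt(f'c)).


Ld = (fy * db) / (4 * 0.62 * sqrt(f'c))
= (400 * 32) / (4 * 0.62 * sqrt(35))
= 12800 / 14.6719
= 872.42 mm

872.42 mm


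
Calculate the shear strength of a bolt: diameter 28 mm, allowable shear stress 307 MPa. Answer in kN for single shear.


A = pi * d^2 / 4 = pi * 28^2 / 4 = 615.7522 mm^2
V = f_v * A / 1000 = 307 * 615.7522 / 1000
= 189.0359 kN

189.0359 kN


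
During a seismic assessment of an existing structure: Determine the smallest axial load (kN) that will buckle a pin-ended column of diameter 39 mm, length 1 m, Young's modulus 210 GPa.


I = pi * d^4 / 64 = 113560.77 mm^4
L = 1000.0 mm
P_cr = pi^2 * E * I / L^2
= 9.8696 * 210000.0 * 113560.77 / 1000.0^2
= 235367.97 N = 235.368 kN

235.368 kN


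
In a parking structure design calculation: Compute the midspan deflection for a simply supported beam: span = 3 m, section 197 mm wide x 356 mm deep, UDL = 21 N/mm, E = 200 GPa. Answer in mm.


I = 197 * 356^3 / 12 = 740687429.33 mm^4
L = 3000.0 mm, w = 21 N/mm, E = 200000.0 MPa
delta = 5 * w * L^4 / (384 * E * I)
= 5 * 21 * 3000.0^4 / (384 * 200000.0 * 740687429.33)
= 0.1495 mm

0.1495 mm


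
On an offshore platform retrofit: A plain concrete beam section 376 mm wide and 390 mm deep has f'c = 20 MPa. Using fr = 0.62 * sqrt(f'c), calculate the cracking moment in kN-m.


fr = 0.62 * sqrt(20) = 0.62 * 4.4721 = 2.7727 MPa
I = 376 * 390^3 / 12 = 1858662000.0 mm^4
y_t = 195.0 mm
M_cr = fr * I / y_t = 2.7727 * 1858662000.0 / 195.0 N-mm
= 26.4285 kN-m

26.4285 kN-m


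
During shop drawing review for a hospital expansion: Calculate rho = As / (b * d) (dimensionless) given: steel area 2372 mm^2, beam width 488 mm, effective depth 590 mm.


rho = As / (b * d)
= 2372 / (488 * 590)
= 2372 / 287920
= 0.008238 (dimensionless)

0.008238 (dimensionless)


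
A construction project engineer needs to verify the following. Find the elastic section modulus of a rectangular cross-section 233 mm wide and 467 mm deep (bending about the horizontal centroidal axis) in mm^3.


S = b * h^2 / 6
= 233 * 467^2 / 6
= 233 * 218089 / 6
= 8469122.83 mm^3

8469122.83 mm^3


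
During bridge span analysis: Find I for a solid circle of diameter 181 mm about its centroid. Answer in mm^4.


r = d / 2 = 181 / 2 = 90.5 mm
I = pi * r^4 / 4 = pi * 90.5^4 / 4
= 52684662.0 mm^4

52684662.0 mm^4


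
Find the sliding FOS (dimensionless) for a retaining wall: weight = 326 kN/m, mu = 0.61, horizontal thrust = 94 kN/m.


Resisting force = mu * W = 0.61 * 326 = 198.86 kN/m
FOS = Resisting / Driving = 198.86 / 94
= 2.1155 (dimensionless)

2.1155 (dimensionless)


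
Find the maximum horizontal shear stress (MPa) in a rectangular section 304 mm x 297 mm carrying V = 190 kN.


A = b * h = 304 * 297 = 90288 mm^2
V = 190 kN = 190000.0 N
tau_max = 1.5 * V / A = 1.5 * 190000.0 / 90288
= 3.1566 MPa

3.1566 MPa


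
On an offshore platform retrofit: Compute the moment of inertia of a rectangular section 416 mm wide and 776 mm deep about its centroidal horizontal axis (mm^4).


I = b * h^3 / 12
= 416 * 776^3 / 12
= 416 * 467288576 / 12
= 16199337301.33 mm^4

16199337301.33 mm^4


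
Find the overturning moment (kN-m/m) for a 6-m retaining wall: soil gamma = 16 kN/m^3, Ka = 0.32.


Pa = 0.5 * Ka * gamma * H^2
= 0.5 * 0.32 * 16 * 6^2
= 92.16 kN/m
Arm = H / 3 = 6 / 3 = 2.0 m
Mo = Pa * arm = Pa * H / 3 = 92.16 * 6 / 3 = 184.32 kN-m/m

184.32 kN-m/m


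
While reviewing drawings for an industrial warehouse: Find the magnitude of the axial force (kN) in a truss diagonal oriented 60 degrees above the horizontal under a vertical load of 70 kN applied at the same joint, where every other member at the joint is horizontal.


At the joint, only the diagonal has a vertical component, so vertical equilibrium gives:
F * sin(60) = 70
F = 70 / sin(60)
= 70 / 0.866025
= 80.83 kN

80.83 kN


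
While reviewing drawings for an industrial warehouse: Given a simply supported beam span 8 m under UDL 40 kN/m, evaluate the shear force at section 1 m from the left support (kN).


R_A = w * L / 2 = 40 * 8 / 2 = 160.0 kN
V(x) = R_A - w * x = 160.0 - 40 * 1
= 120.0 kN

120.0 kN


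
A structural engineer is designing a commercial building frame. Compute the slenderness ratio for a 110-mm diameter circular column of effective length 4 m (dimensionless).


Radius of gyration r = d / 4 = 110 / 4 = 27.5 mm
L_eff = 4000.0 mm
Slenderness ratio = L / r = 4000.0 / 27.5 = 145.45 (dimensionless)

145.45 (dimensionless)


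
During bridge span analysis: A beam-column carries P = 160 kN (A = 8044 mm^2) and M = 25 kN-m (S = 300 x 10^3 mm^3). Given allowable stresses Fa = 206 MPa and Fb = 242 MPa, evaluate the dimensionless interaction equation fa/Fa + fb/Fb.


f_a = P / A = 160000.0 / 8044 = 19.8906 MPa
f_b = M / S = 25000000.0 / 300000.0 = 83.3333 MPa
Ratio = f_a / Fa + f_b / Fb
= 19.8906 / 206 + 83.3333 / 242
= 0.4409 (dimensionless)

0.4409 (dimensionless)


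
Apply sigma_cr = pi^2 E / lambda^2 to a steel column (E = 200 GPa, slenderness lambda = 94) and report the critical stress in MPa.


sigma_cr = pi^2 * E / lambda^2
= 9.8696 * 200000.0 / 94^2
= 9.8696 * 200000.0 / 8836
= 223.3953 MPa

223.3953 MPa


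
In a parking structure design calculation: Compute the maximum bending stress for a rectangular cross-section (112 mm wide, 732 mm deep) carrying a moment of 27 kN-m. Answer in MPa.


I = b * h^3 / 12 = 112 * 732^3 / 12 = 3660749568.0 mm^4
y = h / 2 = 732 / 2 = 366.0 mm
M = 27 kN-m = 27000000.0 N-mm
sigma = M * y / I = 27000000.0 * 366.0 / 3660749568.0
= 2.7 MPa

2.7 MPa


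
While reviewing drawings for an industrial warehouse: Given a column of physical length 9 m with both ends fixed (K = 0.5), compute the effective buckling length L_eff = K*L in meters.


L_eff = K * L
= 0.5 * 9
= 4.5 m

4.5 m


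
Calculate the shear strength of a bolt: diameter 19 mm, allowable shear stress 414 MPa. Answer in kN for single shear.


A = pi * d^2 / 4 = pi * 19^2 / 4 = 283.5287 mm^2
V = f_v * A / 1000 = 414 * 283.5287 / 1000
= 117.3809 kN

117.3809 kN


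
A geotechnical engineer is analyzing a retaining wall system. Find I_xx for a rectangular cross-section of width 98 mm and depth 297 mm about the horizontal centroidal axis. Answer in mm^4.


I = b * h^3 / 12
= 98 * 297^3 / 12
= 98 * 26198073 / 12
= 213950929.5 mm^4

213950929.5 mm^4


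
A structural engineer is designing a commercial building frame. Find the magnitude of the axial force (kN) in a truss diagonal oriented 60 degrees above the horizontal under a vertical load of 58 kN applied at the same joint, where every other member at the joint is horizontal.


At the joint, only the diagonal has a vertical component, so vertical equilibrium gives:
F * sin(60) = 58
F = 58 / sin(60)
= 58 / 0.866025
= 66.97 kN

66.97 kN


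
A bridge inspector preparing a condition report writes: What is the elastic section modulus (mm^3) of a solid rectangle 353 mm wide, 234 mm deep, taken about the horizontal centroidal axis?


S = b * h^2 / 6
= 353 * 234^2 / 6
= 353 * 54756 / 6
= 3221478.0 mm^3

3221478.0 mm^3


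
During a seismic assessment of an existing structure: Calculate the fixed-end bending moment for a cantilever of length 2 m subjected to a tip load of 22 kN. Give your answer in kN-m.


For a cantilever with a point load at the free end:
M_max = P * L = 22 * 2 = 44 kN-m

44 kN-m


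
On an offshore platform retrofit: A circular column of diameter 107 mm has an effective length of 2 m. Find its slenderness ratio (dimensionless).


Radius of gyration r = d / 4 = 107 / 4 = 26.75 mm
L_eff = 2000.0 mm
Slenderness ratio = L / r = 2000.0 / 26.75 = 74.77 (dimensionless)

74.77 (dimensionless)


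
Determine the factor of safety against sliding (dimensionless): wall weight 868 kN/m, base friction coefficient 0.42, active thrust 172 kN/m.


Resisting force = mu * W = 0.42 * 868 = 364.56 kN/m
FOS = Resisting / Driving = 364.56 / 172
= 2.1195 (dimensionless)

2.1195 (dimensionless)


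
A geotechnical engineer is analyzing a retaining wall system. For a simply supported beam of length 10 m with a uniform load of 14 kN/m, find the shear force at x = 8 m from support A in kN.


R_A = w * L / 2 = 14 * 10 / 2 = 70.0 kN
V(x) = R_A - w * x = 70.0 - 14 * 8
= -42.0 kN

-42.0 kN


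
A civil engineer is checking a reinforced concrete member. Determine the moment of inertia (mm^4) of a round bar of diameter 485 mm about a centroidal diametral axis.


r = d / 2 = 485 / 2 = 242.5 mm
I = pi * r^4 / 4 = pi * 242.5^4 / 4
= 2716044324.39 mm^4

2716044324.39 mm^4


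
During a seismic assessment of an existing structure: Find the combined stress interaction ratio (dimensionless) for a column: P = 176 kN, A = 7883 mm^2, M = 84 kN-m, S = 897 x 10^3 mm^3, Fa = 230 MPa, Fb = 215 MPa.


f_a = P / A = 176000.0 / 7883 = 22.3265 MPa
f_b = M / S = 84000000.0 / 897000.0 = 93.6455 MPa
Ratio = f_a / Fa + f_b / Fb
= 22.3265 / 230 + 93.6455 / 215
= 0.5326 (dimensionless)

0.5326 (dimensionless)


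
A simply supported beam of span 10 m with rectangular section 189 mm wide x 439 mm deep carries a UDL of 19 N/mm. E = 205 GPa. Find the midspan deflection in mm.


I = 189 * 439^3 / 12 = 1332521174.25 mm^4
L = 10000.0 mm, w = 19 N/mm, E = 205000.0 MPa
delta = 5 * w * L^4 / (384 * E * I)
= 5 * 19 * 10000.0^4 / (384 * 205000.0 * 1332521174.25)
= 9.0566 mm

9.0566 mm


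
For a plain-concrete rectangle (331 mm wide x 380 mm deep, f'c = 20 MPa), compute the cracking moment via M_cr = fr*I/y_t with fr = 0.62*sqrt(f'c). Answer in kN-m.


fr = 0.62 * sqrt(20) = 0.62 * 4.4721 = 2.7727 MPa
I = 331 * 380^3 / 12 = 1513552666.67 mm^4
y_t = 190.0 mm
M_cr = fr * I / y_t = 2.7727 * 1513552666.67 / 190.0 N-mm
= 22.0877 kN-m

22.0877 kN-m


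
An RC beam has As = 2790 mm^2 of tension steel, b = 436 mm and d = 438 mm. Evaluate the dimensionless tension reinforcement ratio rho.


rho = As / (b * d)
= 2790 / (436 * 438)
= 2790 / 190968
= 0.01461 (dimensionless)

0.01461 (dimensionless)


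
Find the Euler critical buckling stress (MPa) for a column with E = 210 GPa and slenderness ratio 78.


sigma_cr = pi^2 * E / lambda^2
= 9.8696 * 210000.0 / 78^2
= 9.8696 * 210000.0 / 6084
= 340.6668 MPa

340.6668 MPa


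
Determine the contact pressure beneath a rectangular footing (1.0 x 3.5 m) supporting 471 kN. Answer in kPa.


A = 1.0 * 3.5 = 3.5 m^2
q = P / A = 471 / 3.5
= 134.5714 kPa

134.5714 kPa


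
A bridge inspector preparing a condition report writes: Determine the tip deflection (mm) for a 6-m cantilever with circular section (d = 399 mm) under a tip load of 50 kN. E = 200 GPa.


I = pi * d^4 / 64 = pi * 399^4 / 64 = 1244117736.22 mm^4
L = 6000.0 mm, P = 50000.0 N, E = 200000.0 MPa
delta = P * L^3 / (3 * E * I)
= 50000.0 * 6000.0^3 / (3 * 200000.0 * 1244117736.22)
= 14.4681 mm

14.4681 mm


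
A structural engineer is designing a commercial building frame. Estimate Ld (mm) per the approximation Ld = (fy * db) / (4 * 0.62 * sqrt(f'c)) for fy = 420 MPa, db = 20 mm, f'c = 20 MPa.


Ld = (fy * db) / (4 * 0.62 * sqrt(f'c))
= (420 * 20) / (4 * 0.62 * sqrt(20))
= 8400 / 11.0909
= 757.38 mm

757.38 mm


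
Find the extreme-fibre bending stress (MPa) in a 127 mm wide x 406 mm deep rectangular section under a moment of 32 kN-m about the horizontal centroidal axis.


I = b * h^3 / 12 = 127 * 406^3 / 12 = 708272819.33 mm^4
y = h / 2 = 406 / 2 = 203.0 mm
M = 32 kN-m = 32000000.0 N-mm
sigma = M * y / I = 32000000.0 * 203.0 / 708272819.33
= 9.17 MPa

9.17 MPa


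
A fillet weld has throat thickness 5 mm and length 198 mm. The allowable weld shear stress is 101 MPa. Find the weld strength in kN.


Strength = throat * length * allowable stress
= 5 * 198 * 101 N
= 99990 N
= 99.99 kN

99.99 kN


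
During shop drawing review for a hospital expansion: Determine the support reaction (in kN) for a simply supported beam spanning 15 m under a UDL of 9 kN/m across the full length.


Total load = w * L = 9 * 15 = 135 kN
By symmetry, each reaction R = total / 2 = 135 / 2 = 67.5 kN

67.5 kN


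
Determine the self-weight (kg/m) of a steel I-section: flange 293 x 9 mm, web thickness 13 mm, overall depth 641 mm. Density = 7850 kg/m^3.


A_flanges = 2 * 293 * 9 = 5274 mm^2
A_web = (641 - 2 * 9) * 13 = 8099 mm^2
A_total = 5274 + 8099 = 13373 mm^2 = 0.013373 m^2
Weight = rho * A = 7850 * 0.013373 = 104.978 kg/m

104.978 kg/m


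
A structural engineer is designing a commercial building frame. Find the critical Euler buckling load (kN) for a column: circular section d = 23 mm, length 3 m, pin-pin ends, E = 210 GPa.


I = pi * d^4 / 64 = 13736.66 mm^4
L = 3000.0 mm
P_cr = pi^2 * E * I / L^2
= 9.8696 * 210000.0 * 13736.66 / 3000.0^2
= 3163.43 N = 3.1634 kN

3.1634 kN


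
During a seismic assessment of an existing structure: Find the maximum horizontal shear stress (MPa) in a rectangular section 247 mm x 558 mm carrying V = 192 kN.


A = b * h = 247 * 558 = 137826 mm^2
V = 192 kN = 192000.0 N
tau_max = 1.5 * V / A = 1.5 * 192000.0 / 137826
= 2.0896 MPa

2.0896 MPa


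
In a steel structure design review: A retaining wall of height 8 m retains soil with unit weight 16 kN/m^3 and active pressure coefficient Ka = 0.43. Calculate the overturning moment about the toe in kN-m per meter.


Pa = 0.5 * Ka * gamma * H^2
= 0.5 * 0.43 * 16 * 8^2
= 220.16 kN/m
Arm = H / 3 = 8 / 3 = 2.6667 m
Mo = Pa * arm = Pa * H / 3 = 220.16 * 8 / 3 = 587.0933 kN-m/m

587.0933 kN-m/m


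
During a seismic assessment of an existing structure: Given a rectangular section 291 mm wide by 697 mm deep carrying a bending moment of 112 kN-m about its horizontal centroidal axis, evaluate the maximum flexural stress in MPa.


I = b * h^3 / 12 = 291 * 697^3 / 12 = 8211265170.25 mm^4
y = h / 2 = 697 / 2 = 348.5 mm
M = 112 kN-m = 112000000.0 N-mm
sigma = M * y / I = 112000000.0 * 348.5 / 8211265170.25
= 4.75 MPa

4.75 MPa


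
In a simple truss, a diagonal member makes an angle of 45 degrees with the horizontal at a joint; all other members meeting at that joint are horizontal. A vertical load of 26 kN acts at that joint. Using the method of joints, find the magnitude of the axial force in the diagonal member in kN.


At the joint, only the diagonal has a vertical component, so vertical equilibrium gives:
F * sin(45) = 26
F = 26 / sin(45)
= 26 / 0.707107
= 36.77 kN

36.77 kN


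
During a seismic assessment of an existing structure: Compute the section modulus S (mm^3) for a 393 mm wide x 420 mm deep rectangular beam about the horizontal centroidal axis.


S = b * h^2 / 6
= 393 * 420^2 / 6
= 393 * 176400 / 6
= 11554200.0 mm^3

11554200.0 mm^3


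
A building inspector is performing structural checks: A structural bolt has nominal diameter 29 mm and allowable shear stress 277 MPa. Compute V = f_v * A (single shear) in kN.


A = pi * d^2 / 4 = pi * 29^2 / 4 = 660.5199 mm^2
V = f_v * A / 1000 = 277 * 660.5199 / 1000
= 182.964 kN

182.964 kN


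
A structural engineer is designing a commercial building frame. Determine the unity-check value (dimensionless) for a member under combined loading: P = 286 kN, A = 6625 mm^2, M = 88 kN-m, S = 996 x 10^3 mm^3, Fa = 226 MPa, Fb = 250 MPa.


f_a = P / A = 286000.0 / 6625 = 43.1698 MPa
f_b = M / S = 88000000.0 / 996000.0 = 88.3534 MPa
Ratio = f_a / Fa + f_b / Fb
= 43.1698 / 226 + 88.3534 / 250
= 0.5444 (dimensionless)

0.5444 (dimensionless)


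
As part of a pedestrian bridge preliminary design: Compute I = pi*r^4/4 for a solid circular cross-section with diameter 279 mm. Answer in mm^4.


r = d / 2 = 279 / 2 = 139.5 mm
I = pi * r^4 / 4 = pi * 139.5^4 / 4
= 297431329.11 mm^4

297431329.11 mm^4


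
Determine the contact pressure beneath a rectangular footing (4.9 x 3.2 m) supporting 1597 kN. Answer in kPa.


A = 4.9 * 3.2 = 15.68 m^2
q = P / A = 1597 / 15.68
= 101.8495 kPa

101.8495 kPa


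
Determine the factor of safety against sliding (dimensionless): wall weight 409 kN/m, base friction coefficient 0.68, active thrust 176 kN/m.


Resisting force = mu * W = 0.68 * 409 = 278.12 kN/m
FOS = Resisting / Driving = 278.12 / 176
= 1.5802 (dimensionless)

1.5802 (dimensionless)


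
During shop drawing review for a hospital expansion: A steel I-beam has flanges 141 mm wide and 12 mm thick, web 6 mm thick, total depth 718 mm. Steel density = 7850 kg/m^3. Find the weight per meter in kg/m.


A_flanges = 2 * 141 * 12 = 3384 mm^2
A_web = (718 - 2 * 12) * 6 = 4164 mm^2
A_total = 3384 + 4164 = 7548 mm^2 = 0.007548 m^2
Weight = rho * A = 7850 * 0.007548 = 59.2518 kg/m

59.2518 kg/m


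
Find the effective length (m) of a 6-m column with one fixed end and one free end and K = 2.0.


L_eff = K * L
= 2.0 * 6
= 12.0 m

12.0 m


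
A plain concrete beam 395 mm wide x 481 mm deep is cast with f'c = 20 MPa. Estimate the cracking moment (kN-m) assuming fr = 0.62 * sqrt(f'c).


fr = 0.62 * sqrt(20) = 0.62 * 4.4721 = 2.7727 MPa
I = 395 * 481^3 / 12 = 3663119432.92 mm^4
y_t = 240.5 mm
M_cr = fr * I / y_t = 2.7727 * 3663119432.92 / 240.5 N-mm
= 42.2321 kN-m

42.2321 kN-m


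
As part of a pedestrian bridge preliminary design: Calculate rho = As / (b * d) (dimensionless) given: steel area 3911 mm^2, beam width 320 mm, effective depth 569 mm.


rho = As / (b * d)
= 3911 / (320 * 569)
= 3911 / 182080
= 0.02148 (dimensionless)

0.02148 (dimensionless)


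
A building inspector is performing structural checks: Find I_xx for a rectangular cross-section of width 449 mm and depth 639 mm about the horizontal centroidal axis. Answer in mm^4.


I = b * h^3 / 12
= 449 * 639^3 / 12
= 449 * 260917119 / 12
= 9762648869.25 mm^4

9762648869.25 mm^4


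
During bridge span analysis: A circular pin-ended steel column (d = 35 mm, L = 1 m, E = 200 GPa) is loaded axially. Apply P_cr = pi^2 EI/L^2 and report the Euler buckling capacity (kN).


I = pi * d^4 / 64 = 73661.76 mm^4
L = 1000.0 mm
P_cr = pi^2 * E * I / L^2
= 9.8696 * 200000.0 * 73661.76 / 1000.0^2
= 145402.48 N = 145.4025 kN

145.4025 kN


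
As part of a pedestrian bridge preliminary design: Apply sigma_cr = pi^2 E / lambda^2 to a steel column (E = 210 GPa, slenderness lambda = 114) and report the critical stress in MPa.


sigma_cr = pi^2 * E / lambda^2
= 9.8696 * 210000.0 / 114^2
= 9.8696 * 210000.0 / 12996
= 159.4811 MPa

159.4811 MPa


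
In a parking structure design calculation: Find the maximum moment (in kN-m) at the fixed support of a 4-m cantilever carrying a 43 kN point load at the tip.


For a cantilever with a point load at the free end:
M_max = P * L = 43 * 4 = 172 kN-m

172 kN-m


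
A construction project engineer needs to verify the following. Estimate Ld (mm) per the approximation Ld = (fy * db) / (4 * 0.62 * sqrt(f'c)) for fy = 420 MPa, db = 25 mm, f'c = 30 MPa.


Ld = (fy * db) / (4 * 0.62 * sqrt(f'c))
= (420 * 25) / (4 * 0.62 * sqrt(30))
= 10500 / 13.5835
= 773.0 mm

773.0 mm


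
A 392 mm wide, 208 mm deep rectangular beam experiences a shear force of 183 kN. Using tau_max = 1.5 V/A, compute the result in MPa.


A = b * h = 392 * 208 = 81536 mm^2
V = 183 kN = 183000.0 N
tau_max = 1.5 * V / A = 1.5 * 183000.0 / 81536
= 3.3666 MPa

3.3666 MPa


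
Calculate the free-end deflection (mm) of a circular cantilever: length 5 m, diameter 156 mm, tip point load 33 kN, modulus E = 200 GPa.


I = pi * d^4 / 64 = pi * 156^4 / 64 = 29071557.0 mm^4
L = 5000.0 mm, P = 33000.0 N, E = 200000.0 MPa
delta = P * L^3 / (3 * E * I)
= 33000.0 * 5000.0^3 / (3 * 200000.0 * 29071557.0)
= 236.4854 mm

236.4854 mm


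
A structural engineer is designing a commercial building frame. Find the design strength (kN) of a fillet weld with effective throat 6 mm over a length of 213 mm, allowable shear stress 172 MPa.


Strength = throat * length * allowable stress
= 6 * 213 * 172 N
= 219816 N
= 219.82 kN

219.82 kN


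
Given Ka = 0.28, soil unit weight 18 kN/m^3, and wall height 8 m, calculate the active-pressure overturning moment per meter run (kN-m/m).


Pa = 0.5 * Ka * gamma * H^2
= 0.5 * 0.28 * 18 * 8^2
= 161.28 kN/m
Arm = H / 3 = 8 / 3 = 2.6667 m
Mo = Pa * arm = Pa * H / 3 = 161.28 * 8 / 3 = 430.08 kN-m/m

430.08 kN-m/m


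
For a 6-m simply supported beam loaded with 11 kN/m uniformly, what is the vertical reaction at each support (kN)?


Total load = w * L = 11 * 6 = 66 kN
By symmetry, each reaction R = total / 2 = 66 / 2 = 33.0 kN

33.0 kN


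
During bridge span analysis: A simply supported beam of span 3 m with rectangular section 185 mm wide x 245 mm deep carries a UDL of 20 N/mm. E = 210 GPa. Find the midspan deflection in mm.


I = 185 * 245^3 / 12 = 226719427.08 mm^4
L = 3000.0 mm, w = 20 N/mm, E = 210000.0 MPa
delta = 5 * w * L^4 / (384 * E * I)
= 5 * 20 * 3000.0^4 / (384 * 210000.0 * 226719427.08)
= 0.443 mm

0.443 mm


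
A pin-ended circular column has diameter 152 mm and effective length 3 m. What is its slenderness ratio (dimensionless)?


Radius of gyration r = d / 4 = 152 / 4 = 38.0 mm
L_eff = 3000.0 mm
Slenderness ratio = L / r = 3000.0 / 38.0 = 78.95 (dimensionless)

78.95 (dimensionless)


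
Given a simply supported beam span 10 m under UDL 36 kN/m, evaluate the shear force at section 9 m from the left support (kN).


R_A = w * L / 2 = 36 * 10 / 2 = 180.0 kN
V(x) = R_A - w * x = 180.0 - 36 * 9
= -144.0 kN

-144.0 kN


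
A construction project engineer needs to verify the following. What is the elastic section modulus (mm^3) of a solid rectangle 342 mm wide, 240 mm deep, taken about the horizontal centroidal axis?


S = b * h^2 / 6
= 342 * 240^2 / 6
= 342 * 57600 / 6
= 3283200.0 mm^3

3283200.0 mm^3


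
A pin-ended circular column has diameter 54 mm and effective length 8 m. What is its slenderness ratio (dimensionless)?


Radius of gyration r = d / 4 = 54 / 4 = 13.5 mm
L_eff = 8000.0 mm
Slenderness ratio = L / r = 8000.0 / 13.5 = 592.59 (dimensionless)

592.59 (dimensionless)


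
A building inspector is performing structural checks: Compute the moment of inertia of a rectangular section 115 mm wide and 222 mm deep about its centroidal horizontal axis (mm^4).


I = b * h^3 / 12
= 115 * 222^3 / 12
= 115 * 10941048 / 12
= 104851710.0 mm^4

104851710.0 mm^4


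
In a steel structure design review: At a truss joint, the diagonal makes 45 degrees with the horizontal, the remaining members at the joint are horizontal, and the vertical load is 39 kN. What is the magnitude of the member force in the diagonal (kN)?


At the joint, only the diagonal has a vertical component, so vertical equilibrium gives:
F * sin(45) = 39
F = 39 / sin(45)
= 39 / 0.707107
= 55.15 kN

55.15 kN


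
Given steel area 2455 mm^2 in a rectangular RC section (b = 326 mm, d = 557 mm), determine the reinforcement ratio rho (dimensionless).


rho = As / (b * d)
= 2455 / (326 * 557)
= 2455 / 181582
= 0.01352 (dimensionless)

0.01352 (dimensionless)


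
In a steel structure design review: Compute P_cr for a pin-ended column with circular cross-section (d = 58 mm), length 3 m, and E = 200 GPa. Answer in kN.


I = pi * d^4 / 64 = 555497.2 mm^4
L = 3000.0 mm
P_cr = pi^2 * E * I / L^2
= 9.8696 * 200000.0 * 555497.2 / 3000.0^2
= 121834.17 N = 121.8342 kN

121.8342 kN


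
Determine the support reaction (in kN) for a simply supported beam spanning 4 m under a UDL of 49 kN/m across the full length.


Total load = w * L = 49 * 4 = 196 kN
By symmetry, each reaction R = total / 2 = 196 / 2 = 98.0 kN

98.0 kN


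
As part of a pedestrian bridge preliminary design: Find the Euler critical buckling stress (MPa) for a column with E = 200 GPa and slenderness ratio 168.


sigma_cr = pi^2 * E / lambda^2
= 9.8696 * 200000.0 / 168^2
= 9.8696 * 200000.0 / 28224
= 69.9377 MPa

69.9377 MPa


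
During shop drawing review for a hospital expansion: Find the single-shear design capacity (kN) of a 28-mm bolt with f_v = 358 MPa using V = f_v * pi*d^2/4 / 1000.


A = pi * d^2 / 4 = pi * 28^2 / 4 = 615.7522 mm^2
V = f_v * A / 1000 = 358 * 615.7522 / 1000
= 220.4393 kN

220.4393 kN


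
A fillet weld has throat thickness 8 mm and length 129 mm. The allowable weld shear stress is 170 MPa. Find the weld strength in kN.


Strength = throat * length * allowable stress
= 8 * 129 * 170 N
= 175440 N
= 175.44 kN

175.44 kN


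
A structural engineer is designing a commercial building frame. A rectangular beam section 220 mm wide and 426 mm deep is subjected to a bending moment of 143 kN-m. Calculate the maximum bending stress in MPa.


I = b * h^3 / 12 = 220 * 426^3 / 12 = 1417327560.0 mm^4
y = h / 2 = 426 / 2 = 213.0 mm
M = 143 kN-m = 143000000.0 N-mm
sigma = M * y / I = 143000000.0 * 213.0 / 1417327560.0
= 21.49 MPa

21.49 MPa


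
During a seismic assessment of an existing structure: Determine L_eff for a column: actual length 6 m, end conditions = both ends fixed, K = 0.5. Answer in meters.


L_eff = K * L
= 0.5 * 6
= 3.0 m

3.0 m


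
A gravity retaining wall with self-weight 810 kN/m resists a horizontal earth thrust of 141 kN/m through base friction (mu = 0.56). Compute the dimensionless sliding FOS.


Resisting force = mu * W = 0.56 * 810 = 453.6 kN/m
FOS = Resisting / Driving = 453.6 / 141
= 3.217 (dimensionless)

3.217 (dimensionless)


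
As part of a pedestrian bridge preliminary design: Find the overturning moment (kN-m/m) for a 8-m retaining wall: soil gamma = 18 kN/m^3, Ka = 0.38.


Pa = 0.5 * Ka * gamma * H^2
= 0.5 * 0.38 * 18 * 8^2
= 218.88 kN/m
Arm = H / 3 = 8 / 3 = 2.6667 m
Mo = Pa * arm = Pa * H / 3 = 218.88 * 8 / 3 = 583.68 kN-m/m

583.68 kN-m/m


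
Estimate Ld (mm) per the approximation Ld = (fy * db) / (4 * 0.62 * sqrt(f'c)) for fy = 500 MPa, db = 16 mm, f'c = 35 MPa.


Ld = (fy * db) / (4 * 0.62 * sqrt(f'c))
= (500 * 16) / (4 * 0.62 * sqrt(35))
= 8000 / 14.6719
= 545.26 mm

545.26 mm


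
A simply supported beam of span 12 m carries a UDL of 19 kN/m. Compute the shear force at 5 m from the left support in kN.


R_A = w * L / 2 = 19 * 12 / 2 = 114.0 kN
V(x) = R_A - w * x = 114.0 - 19 * 5
= 19.0 kN

19.0 kN


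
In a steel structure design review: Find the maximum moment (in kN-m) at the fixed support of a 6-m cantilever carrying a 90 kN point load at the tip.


For a cantilever with a point load at the free end:
M_max = P * L = 90 * 6 = 540 kN-m

540 kN-m


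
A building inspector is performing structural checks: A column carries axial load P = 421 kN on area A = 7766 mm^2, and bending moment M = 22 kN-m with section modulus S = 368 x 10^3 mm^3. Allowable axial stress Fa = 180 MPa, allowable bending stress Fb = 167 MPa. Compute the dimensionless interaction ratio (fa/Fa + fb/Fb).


f_a = P / A = 421000.0 / 7766 = 54.2107 MPa
f_b = M / S = 22000000.0 / 368000.0 = 59.7826 MPa
Ratio = f_a / Fa + f_b / Fb
= 54.2107 / 180 + 59.7826 / 167
= 0.6592 (dimensionless)

0.6592 (dimensionless)


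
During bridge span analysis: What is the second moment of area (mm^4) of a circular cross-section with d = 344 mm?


r = d / 2 = 344 / 2 = 172.0 mm
I = pi * r^4 / 4 = pi * 172.0^4 / 4
= 687390726.76 mm^4

687390726.76 mm^4


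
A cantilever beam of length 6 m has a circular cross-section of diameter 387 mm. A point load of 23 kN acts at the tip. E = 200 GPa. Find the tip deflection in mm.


I = pi * d^4 / 64 = pi * 387^4 / 64 = 1101067030.83 mm^4
L = 6000.0 mm, P = 23000.0 N, E = 200000.0 MPa
delta = P * L^3 / (3 * E * I)
= 23000.0 * 6000.0^3 / (3 * 200000.0 * 1101067030.83)
= 7.52 mm

7.52 mm


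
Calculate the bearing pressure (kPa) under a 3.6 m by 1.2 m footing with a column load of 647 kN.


A = 3.6 * 1.2 = 4.32 m^2
q = P / A = 647 / 4.32
= 149.7685 kPa

149.7685 kPa


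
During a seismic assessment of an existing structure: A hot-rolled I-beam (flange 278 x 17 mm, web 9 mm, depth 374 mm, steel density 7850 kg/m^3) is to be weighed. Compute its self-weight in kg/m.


A_flanges = 2 * 278 * 17 = 9452 mm^2
A_web = (374 - 2 * 17) * 9 = 3060 mm^2
A_total = 9452 + 3060 = 12512 mm^2 = 0.012512 m^2
Weight = rho * A = 7850 * 0.012512 = 98.2192 kg/m

98.2192 kg/m


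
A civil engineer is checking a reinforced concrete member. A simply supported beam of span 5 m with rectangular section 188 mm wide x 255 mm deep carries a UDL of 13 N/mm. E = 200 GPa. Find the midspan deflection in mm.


I = 188 * 255^3 / 12 = 259774875.0 mm^4
L = 5000.0 mm, w = 13 N/mm, E = 200000.0 MPa
delta = 5 * w * L^4 / (384 * E * I)
= 5 * 13 * 5000.0^4 / (384 * 200000.0 * 259774875.0)
= 2.0363 mm

2.0363 mm


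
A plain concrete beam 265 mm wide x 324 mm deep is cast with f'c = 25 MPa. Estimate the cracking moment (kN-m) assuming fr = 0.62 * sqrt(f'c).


fr = 0.62 * sqrt(25) = 0.62 * 5.0 = 3.1 MPa
I = 265 * 324^3 / 12 = 751103280.0 mm^4
y_t = 162.0 mm
M_cr = fr * I / y_t = 3.1 * 751103280.0 / 162.0 N-mm
= 14.373 kN-m

14.373 kN-m


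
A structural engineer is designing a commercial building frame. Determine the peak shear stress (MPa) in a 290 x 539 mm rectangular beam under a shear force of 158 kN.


A = b * h = 290 * 539 = 156310 mm^2
V = 158 kN = 158000.0 N
tau_max = 1.5 * V / A = 1.5 * 158000.0 / 156310
= 1.5162 MPa

1.5162 MPa


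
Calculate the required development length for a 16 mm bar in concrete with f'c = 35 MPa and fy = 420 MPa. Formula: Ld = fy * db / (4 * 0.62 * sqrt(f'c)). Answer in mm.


Ld = (fy * db) / (4 * 0.62 * sqrt(f'c))
= (420 * 16) / (4 * 0.62 * sqrt(35))
= 6720 / 14.6719
= 458.02 mm

458.02 mm


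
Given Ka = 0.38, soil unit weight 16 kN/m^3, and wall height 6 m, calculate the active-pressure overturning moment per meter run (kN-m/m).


Pa = 0.5 * Ka * gamma * H^2
= 0.5 * 0.38 * 16 * 6^2
= 109.44 kN/m
Arm = H / 3 = 6 / 3 = 2.0 m
Mo = Pa * arm = Pa * H / 3 = 109.44 * 6 / 3 = 218.88 kN-m/m

218.88 kN-m/m


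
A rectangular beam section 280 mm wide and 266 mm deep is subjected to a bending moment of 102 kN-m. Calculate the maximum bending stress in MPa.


I = b * h^3 / 12 = 280 * 266^3 / 12 = 439158906.67 mm^4
y = h / 2 = 266 / 2 = 133.0 mm
M = 102 kN-m = 102000000.0 N-mm
sigma = M * y / I = 102000000.0 * 133.0 / 439158906.67
= 30.89 MPa

30.89 MPa


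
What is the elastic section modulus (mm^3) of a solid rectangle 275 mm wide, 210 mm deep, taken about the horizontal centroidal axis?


S = b * h^2 / 6
= 275 * 210^2 / 6
= 275 * 44100 / 6
= 2021250.0 mm^3

2021250.0 mm^3


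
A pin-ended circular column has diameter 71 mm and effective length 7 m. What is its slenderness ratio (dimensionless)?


Radius of gyration r = d / 4 = 71 / 4 = 17.75 mm
L_eff = 7000.0 mm
Slenderness ratio = L / r = 7000.0 / 17.75 = 394.37 (dimensionless)

394.37 (dimensionless)


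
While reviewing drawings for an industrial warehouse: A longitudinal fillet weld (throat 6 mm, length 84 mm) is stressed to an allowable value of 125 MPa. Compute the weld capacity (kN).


Strength = throat * length * allowable stress
= 6 * 84 * 125 N
= 63000 N
= 63.0 kN

63.0 kN


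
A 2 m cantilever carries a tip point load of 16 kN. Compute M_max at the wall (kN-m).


For a cantilever with a point load at the free end:
M_max = P * L = 16 * 2 = 32 kN-m

32 kN-m


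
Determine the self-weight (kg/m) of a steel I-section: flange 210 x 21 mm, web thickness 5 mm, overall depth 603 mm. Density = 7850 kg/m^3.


A_flanges = 2 * 210 * 21 = 8820 mm^2
A_web = (603 - 2 * 21) * 5 = 2805 mm^2
A_total = 8820 + 2805 = 11625 mm^2 = 0.011625 m^2
Weight = rho * A = 7850 * 0.011625 = 91.2562 kg/m

91.2562 kg/m
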